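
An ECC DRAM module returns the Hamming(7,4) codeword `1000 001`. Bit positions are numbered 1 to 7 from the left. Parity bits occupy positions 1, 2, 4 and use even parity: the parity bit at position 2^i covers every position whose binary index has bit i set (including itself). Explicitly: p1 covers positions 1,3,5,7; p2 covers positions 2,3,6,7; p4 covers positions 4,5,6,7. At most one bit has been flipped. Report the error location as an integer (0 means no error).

6

s1: b1⊕b3⊕b5⊕b7 = 1⊕0⊕0⊕1 = 0
s2: b2⊕b3⊕b6⊕b7 = 0⊕0⊕0⊕1 = 1
s4: b4⊕b5⊕b6⊕b7 = 0⊕0⊕0⊕1 = 1
Syndrome (s4...s1) = 110 → position 6.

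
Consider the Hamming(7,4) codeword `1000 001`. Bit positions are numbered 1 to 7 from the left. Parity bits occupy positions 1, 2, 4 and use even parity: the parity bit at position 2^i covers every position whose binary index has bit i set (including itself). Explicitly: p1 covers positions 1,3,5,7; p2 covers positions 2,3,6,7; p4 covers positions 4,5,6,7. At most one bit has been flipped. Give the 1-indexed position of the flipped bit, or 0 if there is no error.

6

s1: b1⊕b3⊕b5⊕b7 = 1⊕0⊕0⊕1 = 0
s2: b2⊕b3⊕b6⊕b7 = 0⊕0⊕0⊕1 = 1
s4: b4⊕b5⊕b6⊕b7 = 0⊕0⊕0⊕1 = 1
Syndrome (s4...s1) = 110 → position 6.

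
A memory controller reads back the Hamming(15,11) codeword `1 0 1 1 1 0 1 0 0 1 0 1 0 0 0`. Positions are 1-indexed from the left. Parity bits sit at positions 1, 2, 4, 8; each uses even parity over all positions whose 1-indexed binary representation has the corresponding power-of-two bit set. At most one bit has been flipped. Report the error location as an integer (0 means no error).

2

s1: b1⊕b3⊕b5⊕b7⊕b9⊕b11⊕b13⊕b15 = 1⊕1⊕1⊕1⊕0⊕0⊕0⊕0 = 0
s2: b2⊕b3⊕b6⊕b7⊕b10⊕b11⊕b14⊕b15 = 0⊕1⊕0⊕1⊕1⊕0⊕0⊕0 = 1
s4: b4⊕b5⊕b6⊕b7⊕b12⊕b13⊕b14⊕b15 = 1⊕1⊕0⊕1⊕1⊕0⊕0⊕0 = 0
s8: b8⊕b9⊕b10⊕b11⊕b12⊕b13⊕b14⊕b15 = 0⊕0⊕1⊕0⊕1⊕0⊕0⊕0 = 0
Syndrome (s8...s1) = 0010 → position 2.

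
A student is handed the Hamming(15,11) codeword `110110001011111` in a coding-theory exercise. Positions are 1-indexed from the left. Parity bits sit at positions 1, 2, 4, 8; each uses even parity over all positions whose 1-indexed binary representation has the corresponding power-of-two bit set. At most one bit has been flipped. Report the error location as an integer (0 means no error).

0

s1: b1⊕b3⊕b5⊕b7⊕b9⊕b11⊕b13⊕b15 = 1⊕0⊕1⊕0⊕1⊕1⊕1⊕1 = 0
s2: b2⊕b3⊕b6⊕b7⊕b10⊕b11⊕b14⊕b15 = 1⊕0⊕0⊕0⊕0⊕1⊕1⊕1 = 0
s4: b4⊕b5⊕b6⊕b7⊕b12⊕b13⊕b14⊕b15 = 1⊕1⊕0⊕0⊕1⊕1⊕1⊕1 = 0
s8: b8⊕b9⊕b10⊕b11⊕b12⊕b13⊕b14⊕b15 = 0⊕1⊕0⊕1⊕1⊕1⊕1⊕1 = 0
Syndrome (s8...s1) = 0000 → position 0 (no error).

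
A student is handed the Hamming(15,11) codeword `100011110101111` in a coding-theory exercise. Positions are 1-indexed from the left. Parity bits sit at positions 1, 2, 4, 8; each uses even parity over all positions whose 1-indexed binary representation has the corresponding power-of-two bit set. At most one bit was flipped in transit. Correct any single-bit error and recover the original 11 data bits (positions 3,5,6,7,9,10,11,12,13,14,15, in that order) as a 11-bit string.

s1: b1⊕b3⊕b5⊕b7⊕b9⊕b11⊕b13⊕b15 = 1⊕0⊕1⊕1⊕0⊕0⊕1⊕1 = 1
s2: b2⊕b3⊕b6⊕b7⊕b10⊕b11⊕b14⊕b15 = 0⊕0⊕1⊕1⊕1⊕0⊕1⊕1 = 1
s4: b4⊕b5⊕b6⊕b7⊕b12⊕b13⊕b14⊕b15 = 0⊕1⊕1⊕1⊕1⊕1⊕1⊕1 = 1
s8: b8⊕b9⊕b10⊕b11⊕b12⊕b13⊕b14⊕b15 = 1⊕0⊕1⊕0⊕1⊕1⊕1⊕1 = 0
Syndrome (s8...s1) = 0111 → position 7.
Flip bit 7: corrected codeword = 100011010101111
Data bits at positions 3,5,6,7,9,10,11,12,13,14,15: 01100101111

01100101111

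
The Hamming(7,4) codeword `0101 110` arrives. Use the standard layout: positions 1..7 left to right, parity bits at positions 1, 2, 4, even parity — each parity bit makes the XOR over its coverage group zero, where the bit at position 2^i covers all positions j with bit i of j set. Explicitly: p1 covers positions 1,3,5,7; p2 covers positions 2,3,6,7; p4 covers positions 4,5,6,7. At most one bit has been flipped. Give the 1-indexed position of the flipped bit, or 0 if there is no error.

s1: b1⊕b3⊕b5⊕b7 = 0⊕0⊕1⊕0 = 1
s2: b2⊕b3⊕b6⊕b7 = 1⊕0⊕1⊕0 = 0
s4: b4⊕b5⊕b6⊕b7 = 1⊕1⊕1⊕0 = 1
Syndrome (s4...s1) = 101 → position 5.

5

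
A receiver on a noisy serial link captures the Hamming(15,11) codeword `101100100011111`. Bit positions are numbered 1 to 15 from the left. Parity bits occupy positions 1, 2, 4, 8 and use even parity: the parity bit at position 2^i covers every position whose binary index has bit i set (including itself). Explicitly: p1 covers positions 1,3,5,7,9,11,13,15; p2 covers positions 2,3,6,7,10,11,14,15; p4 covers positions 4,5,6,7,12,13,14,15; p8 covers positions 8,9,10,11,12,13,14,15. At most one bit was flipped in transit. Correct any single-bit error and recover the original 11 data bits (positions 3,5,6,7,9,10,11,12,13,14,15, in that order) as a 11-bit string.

10010111111

s1: b1⊕b3⊕b5⊕b7⊕b9⊕b11⊕b13⊕b15 = 1⊕1⊕0⊕1⊕0⊕1⊕1⊕1 = 0
s2: b2⊕b3⊕b6⊕b7⊕b10⊕b11⊕b14⊕b15 = 0⊕1⊕0⊕1⊕0⊕1⊕1⊕1 = 1
s4: b4⊕b5⊕b6⊕b7⊕b12⊕b13⊕b14⊕b15 = 1⊕0⊕0⊕1⊕1⊕1⊕1⊕1 = 0
s8: b8⊕b9⊕b10⊕b11⊕b12⊕b13⊕b14⊕b15 = 0⊕0⊕0⊕1⊕1⊕1⊕1⊕1 = 1
Syndrome (s8...s1) = 1010 → position 10.
Flip bit 10: corrected codeword = 101100100111111
Data bits at positions 3,5,6,7,9,10,11,12,13,14,15: 10010111111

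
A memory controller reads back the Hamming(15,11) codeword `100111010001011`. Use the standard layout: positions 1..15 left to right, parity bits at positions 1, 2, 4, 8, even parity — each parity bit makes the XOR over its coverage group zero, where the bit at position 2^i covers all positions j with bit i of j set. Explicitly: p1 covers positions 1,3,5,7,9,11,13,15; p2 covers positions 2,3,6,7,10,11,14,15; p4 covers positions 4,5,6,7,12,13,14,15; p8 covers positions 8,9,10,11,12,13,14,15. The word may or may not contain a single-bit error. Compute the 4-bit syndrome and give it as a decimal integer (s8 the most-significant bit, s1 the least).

3

s1: b1⊕b3⊕b5⊕b7⊕b9⊕b11⊕b13⊕b15 = 1⊕0⊕1⊕0⊕0⊕0⊕0⊕1 = 1
s2: b2⊕b3⊕b6⊕b7⊕b10⊕b11⊕b14⊕b15 = 0⊕0⊕1⊕0⊕0⊕0⊕1⊕1 = 1
s4: b4⊕b5⊕b6⊕b7⊕b12⊕b13⊕b14⊕b15 = 1⊕1⊕1⊕0⊕1⊕0⊕1⊕1 = 0
s8: b8⊕b9⊕b10⊕b11⊕b12⊕b13⊕b14⊕b15 = 1⊕0⊕0⊕0⊕1⊕0⊕1⊕1 = 0
Syndrome (s8...s1) = 0011 → position 3.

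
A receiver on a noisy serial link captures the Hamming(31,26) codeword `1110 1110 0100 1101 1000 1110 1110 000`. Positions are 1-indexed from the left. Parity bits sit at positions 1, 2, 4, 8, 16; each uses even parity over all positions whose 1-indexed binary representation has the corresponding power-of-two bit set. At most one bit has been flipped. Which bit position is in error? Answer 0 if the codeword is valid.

s1: b1⊕b3⊕b5⊕b7⊕b9⊕b11⊕b13⊕b15⊕b17⊕b19⊕b21⊕b23⊕b25⊕b27⊕b29⊕b31 = 1⊕1⊕1⊕1⊕0⊕0⊕1⊕0⊕1⊕0⊕1⊕1⊕1⊕1⊕0⊕0 = 0
s2: b2⊕b3⊕b6⊕b7⊕b10⊕b11⊕b14⊕b15⊕b18⊕b19⊕b22⊕b23⊕b26⊕b27⊕b30⊕b31 = 1⊕1⊕1⊕1⊕1⊕0⊕1⊕0⊕0⊕0⊕1⊕1⊕1⊕1⊕0⊕0 = 0
s4: b4⊕b5⊕b6⊕b7⊕b12⊕b13⊕b14⊕b15⊕b20⊕b21⊕b22⊕b23⊕b28⊕b29⊕b30⊕b31 = 0⊕1⊕1⊕1⊕0⊕1⊕1⊕0⊕0⊕1⊕1⊕1⊕0⊕0⊕0⊕0 = 0
s8: b8⊕b9⊕b10⊕b11⊕b12⊕b13⊕b14⊕b15⊕b24⊕b25⊕b26⊕b27⊕b28⊕b29⊕b30⊕b31 = 0⊕0⊕1⊕0⊕0⊕1⊕1⊕0⊕0⊕1⊕1⊕1⊕0⊕0⊕0⊕0 = 0
s16: b16⊕b17⊕b18⊕b19⊕b20⊕b21⊕b22⊕b23⊕b24⊕b25⊕b26⊕b27⊕b28⊕b29⊕b30⊕b31 = 1⊕1⊕0⊕0⊕0⊕1⊕1⊕1⊕0⊕1⊕1⊕1⊕0⊕0⊕0⊕0 = 0
Syndrome (s16...s1) = 00000 → position 0 (no error).

0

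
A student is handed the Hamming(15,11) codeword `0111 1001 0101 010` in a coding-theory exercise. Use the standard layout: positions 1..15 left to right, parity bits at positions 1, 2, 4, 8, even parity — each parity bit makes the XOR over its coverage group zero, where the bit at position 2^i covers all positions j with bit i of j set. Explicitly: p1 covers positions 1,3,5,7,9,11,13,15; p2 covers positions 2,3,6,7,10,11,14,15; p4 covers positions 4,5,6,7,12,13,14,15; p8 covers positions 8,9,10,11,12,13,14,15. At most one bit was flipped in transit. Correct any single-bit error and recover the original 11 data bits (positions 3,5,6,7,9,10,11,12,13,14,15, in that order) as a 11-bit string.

s1: b1⊕b3⊕b5⊕b7⊕b9⊕b11⊕b13⊕b15 = 0⊕1⊕1⊕0⊕0⊕0⊕0⊕0 = 0
s2: b2⊕b3⊕b6⊕b7⊕b10⊕b11⊕b14⊕b15 = 1⊕1⊕0⊕0⊕1⊕0⊕1⊕0 = 0
s4: b4⊕b5⊕b6⊕b7⊕b12⊕b13⊕b14⊕b15 = 1⊕1⊕0⊕0⊕1⊕0⊕1⊕0 = 0
s8: b8⊕b9⊕b10⊕b11⊕b12⊕b13⊕b14⊕b15 = 1⊕0⊕1⊕0⊕1⊕0⊕1⊕0 = 0
Syndrome (s8...s1) = 0000 → position 0 (no error).
No correction needed.
Data bits at positions 3,5,6,7,9,10,11,12,13,14,15: 11000101010

11000101010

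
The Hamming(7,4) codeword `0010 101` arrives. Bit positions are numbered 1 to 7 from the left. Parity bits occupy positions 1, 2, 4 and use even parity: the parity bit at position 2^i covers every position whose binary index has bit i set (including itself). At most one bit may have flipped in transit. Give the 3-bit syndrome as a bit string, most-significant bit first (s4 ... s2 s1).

s1: b1⊕b3⊕b5⊕b7 = 0⊕1⊕1⊕1 = 1
s2: b2⊕b3⊕b6⊕b7 = 0⊕1⊕0⊕1 = 0
s4: b4⊕b5⊕b6⊕b7 = 0⊕1⊕0⊕1 = 0
Syndrome (s4...s1) = 001 → position 1.

001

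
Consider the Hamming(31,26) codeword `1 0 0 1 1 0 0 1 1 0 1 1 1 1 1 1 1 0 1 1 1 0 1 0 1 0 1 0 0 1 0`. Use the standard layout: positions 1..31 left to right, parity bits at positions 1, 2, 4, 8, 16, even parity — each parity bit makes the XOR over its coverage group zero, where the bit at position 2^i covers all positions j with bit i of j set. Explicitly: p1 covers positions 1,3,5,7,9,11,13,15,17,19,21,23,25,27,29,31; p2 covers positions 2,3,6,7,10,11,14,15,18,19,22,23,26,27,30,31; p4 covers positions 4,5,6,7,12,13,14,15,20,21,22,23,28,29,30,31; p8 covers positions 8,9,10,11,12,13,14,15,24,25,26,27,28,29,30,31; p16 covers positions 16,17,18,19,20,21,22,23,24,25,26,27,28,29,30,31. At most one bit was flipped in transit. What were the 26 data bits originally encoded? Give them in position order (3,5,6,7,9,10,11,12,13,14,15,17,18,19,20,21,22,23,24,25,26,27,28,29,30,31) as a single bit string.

s1: b1⊕b3⊕b5⊕b7⊕b9⊕b11⊕b13⊕b15⊕b17⊕b19⊕b21⊕b23⊕b25⊕b27⊕b29⊕b31 = 1⊕0⊕1⊕0⊕1⊕1⊕1⊕1⊕1⊕1⊕1⊕1⊕1⊕1⊕0⊕0 = 0
s2: b2⊕b3⊕b6⊕b7⊕b10⊕b11⊕b14⊕b15⊕b18⊕b19⊕b22⊕b23⊕b26⊕b27⊕b30⊕b31 = 0⊕0⊕0⊕0⊕0⊕1⊕1⊕1⊕0⊕1⊕0⊕1⊕0⊕1⊕1⊕0 = 1
s4: b4⊕b5⊕b6⊕b7⊕b12⊕b13⊕b14⊕b15⊕b20⊕b21⊕b22⊕b23⊕b28⊕b29⊕b30⊕b31 = 1⊕1⊕0⊕0⊕1⊕1⊕1⊕1⊕1⊕1⊕0⊕1⊕0⊕0⊕1⊕0 = 0
s8: b8⊕b9⊕b10⊕b11⊕b12⊕b13⊕b14⊕b15⊕b24⊕b25⊕b26⊕b27⊕b28⊕b29⊕b30⊕b31 = 1⊕1⊕0⊕1⊕1⊕1⊕1⊕1⊕0⊕1⊕0⊕1⊕0⊕0⊕1⊕0 = 0
s16: b16⊕b17⊕b18⊕b19⊕b20⊕b21⊕b22⊕b23⊕b24⊕b25⊕b26⊕b27⊕b28⊕b29⊕b30⊕b31 = 1⊕1⊕0⊕1⊕1⊕1⊕0⊕1⊕0⊕1⊕0⊕1⊕0⊕0⊕1⊕0 = 1
Syndrome (s16...s1) = 10010 → position 18.
Flip bit 18: corrected codeword = 1001100110111111111110101010010
Data bits at positions 3,5,6,7,9,10,11,12,13,14,15,17,18,19,20,21,22,23,24,25,26,27,28,29,30,31: 01001011111111110101010010

01001011111111110101010010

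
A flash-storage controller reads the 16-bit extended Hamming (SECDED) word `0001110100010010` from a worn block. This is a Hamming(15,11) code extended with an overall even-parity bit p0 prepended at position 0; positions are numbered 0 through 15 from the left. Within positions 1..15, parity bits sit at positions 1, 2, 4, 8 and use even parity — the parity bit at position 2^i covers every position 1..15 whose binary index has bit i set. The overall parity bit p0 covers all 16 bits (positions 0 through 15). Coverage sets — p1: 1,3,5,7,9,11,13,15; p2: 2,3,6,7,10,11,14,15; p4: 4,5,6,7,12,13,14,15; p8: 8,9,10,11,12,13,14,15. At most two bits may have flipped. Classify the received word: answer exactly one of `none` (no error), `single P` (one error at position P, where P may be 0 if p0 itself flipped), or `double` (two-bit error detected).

s1: b1⊕b3⊕b5⊕b7⊕b9⊕b11⊕b13⊕b15 = 0⊕1⊕1⊕1⊕0⊕1⊕0⊕0 = 0
s2: b2⊕b3⊕b6⊕b7⊕b10⊕b11⊕b14⊕b15 = 0⊕1⊕0⊕1⊕0⊕1⊕1⊕0 = 0
s4: b4⊕b5⊕b6⊕b7⊕b12⊕b13⊕b14⊕b15 = 1⊕1⊕0⊕1⊕0⊕0⊕1⊕0 = 0
s8: b8⊕b9⊕b10⊕b11⊕b12⊕b13⊕b14⊕b15 = 0⊕0⊕0⊕1⊕0⊕0⊕1⊕0 = 0
Syndrome (s8...s1) = 0000 → position 0 (no error).
Overall parity (XOR of all 16 bits, including p0): 0⊕0⊕0⊕1⊕1⊕1⊕0⊕1⊕0⊕0⊕0⊕1⊕0⊕0⊕1⊕0 = 0
Overall=0, syndrome position=0 → no error.

none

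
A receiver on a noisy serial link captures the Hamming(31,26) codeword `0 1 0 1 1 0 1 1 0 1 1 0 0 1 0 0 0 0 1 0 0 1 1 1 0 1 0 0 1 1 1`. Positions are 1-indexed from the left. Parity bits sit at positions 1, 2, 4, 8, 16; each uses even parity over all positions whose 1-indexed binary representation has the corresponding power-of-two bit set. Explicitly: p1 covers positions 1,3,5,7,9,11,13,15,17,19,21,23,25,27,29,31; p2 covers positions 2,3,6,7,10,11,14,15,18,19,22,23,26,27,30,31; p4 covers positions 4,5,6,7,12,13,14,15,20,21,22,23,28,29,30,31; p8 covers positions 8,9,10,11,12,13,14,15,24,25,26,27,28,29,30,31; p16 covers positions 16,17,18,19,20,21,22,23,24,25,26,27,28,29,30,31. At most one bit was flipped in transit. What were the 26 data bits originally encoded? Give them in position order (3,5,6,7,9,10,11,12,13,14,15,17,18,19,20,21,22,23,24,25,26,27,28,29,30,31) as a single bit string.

s1: b1⊕b3⊕b5⊕b7⊕b9⊕b11⊕b13⊕b15⊕b17⊕b19⊕b21⊕b23⊕b25⊕b27⊕b29⊕b31 = 0⊕0⊕1⊕1⊕0⊕1⊕0⊕0⊕0⊕1⊕0⊕1⊕0⊕0⊕1⊕1 = 1
s2: b2⊕b3⊕b6⊕b7⊕b10⊕b11⊕b14⊕b15⊕b18⊕b19⊕b22⊕b23⊕b26⊕b27⊕b30⊕b31 = 1⊕0⊕0⊕1⊕1⊕1⊕1⊕0⊕0⊕1⊕1⊕1⊕1⊕0⊕1⊕1 = 1
s4: b4⊕b5⊕b6⊕b7⊕b12⊕b13⊕b14⊕b15⊕b20⊕b21⊕b22⊕b23⊕b28⊕b29⊕b30⊕b31 = 1⊕1⊕0⊕1⊕0⊕0⊕1⊕0⊕0⊕0⊕1⊕1⊕0⊕1⊕1⊕1 = 1
s8: b8⊕b9⊕b10⊕b11⊕b12⊕b13⊕b14⊕b15⊕b24⊕b25⊕b26⊕b27⊕b28⊕b29⊕b30⊕b31 = 1⊕0⊕1⊕1⊕0⊕0⊕1⊕0⊕1⊕0⊕1⊕0⊕0⊕1⊕1⊕1 = 1
s16: b16⊕b17⊕b18⊕b19⊕b20⊕b21⊕b22⊕b23⊕b24⊕b25⊕b26⊕b27⊕b28⊕b29⊕b30⊕b31 = 0⊕0⊕0⊕1⊕0⊕0⊕1⊕1⊕1⊕0⊕1⊕0⊕0⊕1⊕1⊕1 = 0
Syndrome (s16...s1) = 01111 → position 15.
Flip bit 15: corrected codeword = 0101101101100110001001110100111
Data bits at positions 3,5,6,7,9,10,11,12,13,14,15,17,18,19,20,21,22,23,24,25,26,27,28,29,30,31: 01010110011001001110100111

01010110011001001110100111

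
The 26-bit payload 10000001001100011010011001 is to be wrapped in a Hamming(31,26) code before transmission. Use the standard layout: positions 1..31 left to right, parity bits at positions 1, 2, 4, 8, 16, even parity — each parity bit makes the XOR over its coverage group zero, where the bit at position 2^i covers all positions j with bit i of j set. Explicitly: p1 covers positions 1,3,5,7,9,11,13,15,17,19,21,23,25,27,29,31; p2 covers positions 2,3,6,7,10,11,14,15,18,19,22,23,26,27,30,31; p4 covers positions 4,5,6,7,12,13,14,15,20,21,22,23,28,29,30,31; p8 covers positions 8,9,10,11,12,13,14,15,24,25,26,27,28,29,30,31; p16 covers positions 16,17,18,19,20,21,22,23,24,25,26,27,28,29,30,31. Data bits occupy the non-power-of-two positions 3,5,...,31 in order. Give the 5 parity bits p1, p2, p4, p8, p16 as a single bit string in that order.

Place data bits at non-power-of-two positions: b3=1, b5=0, b6=0, b7=0, b9=0, b10=0, b11=0, b12=1, b13=0, b14=0, b15=1, b17=1, b18=0, b19=0, b20=0, b21=1, b22=1, b23=0, b24=1, b25=0, b26=0, b27=1, b28=1, b29=0, b30=0, b31=1.
p1 = XOR of data positions {3,5,7,9,11,13,15,17,19,21,23,25,27,29,31} = 1⊕0⊕0⊕0⊕0⊕0⊕1⊕1⊕0⊕1⊕0⊕0⊕1⊕0⊕1 = 0
p2 = XOR of data positions {3,6,7,10,11,14,15,18,19,22,23,26,27,30,31} = 1⊕0⊕0⊕0⊕0⊕0⊕1⊕0⊕0⊕1⊕0⊕0⊕1⊕0⊕1 = 1
p4 = XOR of data positions {5,6,7,12,13,14,15,20,21,22,23,28,29,30,31} = 0⊕0⊕0⊕1⊕0⊕0⊕1⊕0⊕1⊕1⊕0⊕1⊕0⊕0⊕1 = 0
p8 = XOR of data positions {9,10,11,12,13,14,15,24,25,26,27,28,29,30,31} = 0⊕0⊕0⊕1⊕0⊕0⊕1⊕1⊕0⊕0⊕1⊕1⊕0⊕0⊕1 = 0
p16 = XOR of data positions {17,18,19,20,21,22,23,24,25,26,27,28,29,30,31} = 1⊕0⊕0⊕0⊕1⊕1⊕0⊕1⊕0⊕0⊕1⊕1⊕0⊕0⊕1 = 1
Parity bits p1,p2,p4,p8,p16 = 01001

01001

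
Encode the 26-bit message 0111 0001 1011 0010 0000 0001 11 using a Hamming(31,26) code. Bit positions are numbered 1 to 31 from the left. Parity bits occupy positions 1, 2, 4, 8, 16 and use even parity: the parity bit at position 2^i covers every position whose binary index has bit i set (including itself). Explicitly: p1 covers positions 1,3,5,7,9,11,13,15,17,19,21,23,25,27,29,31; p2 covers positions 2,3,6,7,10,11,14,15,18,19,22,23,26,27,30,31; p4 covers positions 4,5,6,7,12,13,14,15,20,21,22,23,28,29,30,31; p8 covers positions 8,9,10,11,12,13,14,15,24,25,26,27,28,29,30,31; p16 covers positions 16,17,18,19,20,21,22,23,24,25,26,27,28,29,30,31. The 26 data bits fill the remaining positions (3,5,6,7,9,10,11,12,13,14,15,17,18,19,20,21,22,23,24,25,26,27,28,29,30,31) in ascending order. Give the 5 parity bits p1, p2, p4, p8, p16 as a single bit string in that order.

Place data bits at non-power-of-two positions: b3=0, b5=1, b6=1, b7=1, b9=0, b10=0, b11=0, b12=1, b13=1, b14=0, b15=1, b17=1, b18=0, b19=0, b20=1, b21=0, b22=0, b23=0, b24=0, b25=0, b26=0, b27=0, b28=0, b29=1, b30=1, b31=1.
p1 = XOR of data positions {3,5,7,9,11,13,15,17,19,21,23,25,27,29,31} = 0⊕1⊕1⊕0⊕0⊕1⊕1⊕1⊕0⊕0⊕0⊕0⊕0⊕1⊕1 = 1
p2 = XOR of data positions {3,6,7,10,11,14,15,18,19,22,23,26,27,30,31} = 0⊕1⊕1⊕0⊕0⊕0⊕1⊕0⊕0⊕0⊕0⊕0⊕0⊕1⊕1 = 1
p4 = XOR of data positions {5,6,7,12,13,14,15,20,21,22,23,28,29,30,31} = 1⊕1⊕1⊕1⊕1⊕0⊕1⊕1⊕0⊕0⊕0⊕0⊕1⊕1⊕1 = 0
p8 = XOR of data positions {9,10,11,12,13,14,15,24,25,26,27,28,29,30,31} = 0⊕0⊕0⊕1⊕1⊕0⊕1⊕0⊕0⊕0⊕0⊕0⊕1⊕1⊕1 = 0
p16 = XOR of data positions {17,18,19,20,21,22,23,24,25,26,27,28,29,30,31} = 1⊕0⊕0⊕1⊕0⊕0⊕0⊕0⊕0⊕0⊕0⊕0⊕1⊕1⊕1 = 1
Parity bits p1,p2,p4,p8,p16 = 11001

11001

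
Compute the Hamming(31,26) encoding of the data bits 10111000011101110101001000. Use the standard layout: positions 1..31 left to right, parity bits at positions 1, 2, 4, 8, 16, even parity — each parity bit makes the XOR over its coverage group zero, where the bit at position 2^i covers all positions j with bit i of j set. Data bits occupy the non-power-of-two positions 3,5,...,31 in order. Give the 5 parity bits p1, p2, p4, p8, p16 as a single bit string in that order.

11011

Place data bits at non-power-of-two positions: b3=1, b5=0, b6=1, b7=1, b9=1, b10=0, b11=0, b12=0, b13=0, b14=1, b15=1, b17=1, b18=0, b19=1, b20=1, b21=1, b22=0, b23=1, b24=0, b25=1, b26=0, b27=0, b28=1, b29=0, b30=0, b31=0.
p1 = XOR of data positions {3,5,7,9,11,13,15,17,19,21,23,25,27,29,31} = 1⊕0⊕1⊕1⊕0⊕0⊕1⊕1⊕1⊕1⊕1⊕1⊕0⊕0⊕0 = 1
p2 = XOR of data positions {3,6,7,10,11,14,15,18,19,22,23,26,27,30,31} = 1⊕1⊕1⊕0⊕0⊕1⊕1⊕0⊕1⊕0⊕1⊕0⊕0⊕0⊕0 = 1
p4 = XOR of data positions {5,6,7,12,13,14,15,20,21,22,23,28,29,30,31} = 0⊕1⊕1⊕0⊕0⊕1⊕1⊕1⊕1⊕0⊕1⊕1⊕0⊕0⊕0 = 0
p8 = XOR of data positions {9,10,11,12,13,14,15,24,25,26,27,28,29,30,31} = 1⊕0⊕0⊕0⊕0⊕1⊕1⊕0⊕1⊕0⊕0⊕1⊕0⊕0⊕0 = 1
p16 = XOR of data positions {17,18,19,20,21,22,23,24,25,26,27,28,29,30,31} = 1⊕0⊕1⊕1⊕1⊕0⊕1⊕0⊕1⊕0⊕0⊕1⊕0⊕0⊕0 = 1
Parity bits p1,p2,p4,p8,p16 = 11011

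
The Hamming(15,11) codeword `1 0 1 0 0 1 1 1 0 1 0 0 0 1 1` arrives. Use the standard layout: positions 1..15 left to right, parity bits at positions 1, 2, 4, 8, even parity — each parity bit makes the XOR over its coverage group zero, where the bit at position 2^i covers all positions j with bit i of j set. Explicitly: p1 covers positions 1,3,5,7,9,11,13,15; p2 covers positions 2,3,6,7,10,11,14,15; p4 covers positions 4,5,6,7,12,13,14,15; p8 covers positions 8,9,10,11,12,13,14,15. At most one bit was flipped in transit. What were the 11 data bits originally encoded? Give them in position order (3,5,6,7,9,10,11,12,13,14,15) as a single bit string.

10110100011

s1: b1⊕b3⊕b5⊕b7⊕b9⊕b11⊕b13⊕b15 = 1⊕1⊕0⊕1⊕0⊕0⊕0⊕1 = 0
s2: b2⊕b3⊕b6⊕b7⊕b10⊕b11⊕b14⊕b15 = 0⊕1⊕1⊕1⊕1⊕0⊕1⊕1 = 0
s4: b4⊕b5⊕b6⊕b7⊕b12⊕b13⊕b14⊕b15 = 0⊕0⊕1⊕1⊕0⊕0⊕1⊕1 = 0
s8: b8⊕b9⊕b10⊕b11⊕b12⊕b13⊕b14⊕b15 = 1⊕0⊕1⊕0⊕0⊕0⊕1⊕1 = 0
Syndrome (s8...s1) = 0000 → position 0 (no error).
No correction needed.
Data bits at positions 3,5,6,7,9,10,11,12,13,14,15: 10110100011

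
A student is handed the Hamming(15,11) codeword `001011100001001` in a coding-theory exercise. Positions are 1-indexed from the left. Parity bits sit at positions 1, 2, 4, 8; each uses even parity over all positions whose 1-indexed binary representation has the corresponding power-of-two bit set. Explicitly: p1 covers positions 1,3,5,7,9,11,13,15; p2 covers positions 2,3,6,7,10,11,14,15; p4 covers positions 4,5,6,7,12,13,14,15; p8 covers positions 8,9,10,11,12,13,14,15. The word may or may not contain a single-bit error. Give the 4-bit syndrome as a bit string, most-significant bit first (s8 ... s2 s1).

s1: b1⊕b3⊕b5⊕b7⊕b9⊕b11⊕b13⊕b15 = 0⊕1⊕1⊕1⊕0⊕0⊕0⊕1 = 0
s2: b2⊕b3⊕b6⊕b7⊕b10⊕b11⊕b14⊕b15 = 0⊕1⊕1⊕1⊕0⊕0⊕0⊕1 = 0
s4: b4⊕b5⊕b6⊕b7⊕b12⊕b13⊕b14⊕b15 = 0⊕1⊕1⊕1⊕1⊕0⊕0⊕1 = 1
s8: b8⊕b9⊕b10⊕b11⊕b12⊕b13⊕b14⊕b15 = 0⊕0⊕0⊕0⊕1⊕0⊕0⊕1 = 0
Syndrome (s8...s1) = 0100 → position 4.

0100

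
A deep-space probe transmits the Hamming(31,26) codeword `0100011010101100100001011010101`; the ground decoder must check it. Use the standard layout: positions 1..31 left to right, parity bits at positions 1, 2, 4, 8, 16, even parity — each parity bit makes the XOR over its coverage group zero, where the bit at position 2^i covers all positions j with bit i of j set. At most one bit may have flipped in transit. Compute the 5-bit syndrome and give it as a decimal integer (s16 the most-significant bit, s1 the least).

s1: b1⊕b3⊕b5⊕b7⊕b9⊕b11⊕b13⊕b15⊕b17⊕b19⊕b21⊕b23⊕b25⊕b27⊕b29⊕b31 = 0⊕0⊕0⊕1⊕1⊕1⊕1⊕0⊕1⊕0⊕0⊕0⊕1⊕1⊕1⊕1 = 1
s2: b2⊕b3⊕b6⊕b7⊕b10⊕b11⊕b14⊕b15⊕b18⊕b19⊕b22⊕b23⊕b26⊕b27⊕b30⊕b31 = 1⊕0⊕1⊕1⊕0⊕1⊕1⊕0⊕0⊕0⊕1⊕0⊕0⊕1⊕0⊕1 = 0
s4: b4⊕b5⊕b6⊕b7⊕b12⊕b13⊕b14⊕b15⊕b20⊕b21⊕b22⊕b23⊕b28⊕b29⊕b30⊕b31 = 0⊕0⊕1⊕1⊕0⊕1⊕1⊕0⊕0⊕0⊕1⊕0⊕0⊕1⊕0⊕1 = 1
s8: b8⊕b9⊕b10⊕b11⊕b12⊕b13⊕b14⊕b15⊕b24⊕b25⊕b26⊕b27⊕b28⊕b29⊕b30⊕b31 = 0⊕1⊕0⊕1⊕0⊕1⊕1⊕0⊕1⊕1⊕0⊕1⊕0⊕1⊕0⊕1 = 1
s16: b16⊕b17⊕b18⊕b19⊕b20⊕b21⊕b22⊕b23⊕b24⊕b25⊕b26⊕b27⊕b28⊕b29⊕b30⊕b31 = 0⊕1⊕0⊕0⊕0⊕0⊕1⊕0⊕1⊕1⊕0⊕1⊕0⊕1⊕0⊕1 = 1
Syndrome (s16...s1) = 11101 → position 29.

29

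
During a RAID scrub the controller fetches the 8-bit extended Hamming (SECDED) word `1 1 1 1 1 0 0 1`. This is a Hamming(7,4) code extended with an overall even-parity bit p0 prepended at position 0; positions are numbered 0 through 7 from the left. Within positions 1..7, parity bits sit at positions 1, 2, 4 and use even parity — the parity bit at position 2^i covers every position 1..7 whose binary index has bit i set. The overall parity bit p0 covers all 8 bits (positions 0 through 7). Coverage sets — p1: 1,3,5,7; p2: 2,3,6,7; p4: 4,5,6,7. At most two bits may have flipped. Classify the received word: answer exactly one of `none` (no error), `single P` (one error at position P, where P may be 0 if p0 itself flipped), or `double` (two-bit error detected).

s1: b1⊕b3⊕b5⊕b7 = 1⊕1⊕0⊕1 = 1
s2: b2⊕b3⊕b6⊕b7 = 1⊕1⊕0⊕1 = 1
s4: b4⊕b5⊕b6⊕b7 = 1⊕0⊕0⊕1 = 0
Syndrome (s4...s1) = 011 → position 3.
Overall parity (XOR of all 8 bits, including p0): 1⊕1⊕1⊕1⊕1⊕0⊕0⊕1 = 0
Overall=0, syndrome position=3 → double-bit error detected (uncorrectable).

double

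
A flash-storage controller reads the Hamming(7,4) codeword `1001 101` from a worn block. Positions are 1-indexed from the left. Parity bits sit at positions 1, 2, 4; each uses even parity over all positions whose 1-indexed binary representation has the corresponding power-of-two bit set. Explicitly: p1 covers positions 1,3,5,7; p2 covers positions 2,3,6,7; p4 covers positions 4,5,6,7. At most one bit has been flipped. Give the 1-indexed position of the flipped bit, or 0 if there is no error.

s1: b1⊕b3⊕b5⊕b7 = 1⊕0⊕1⊕1 = 1
s2: b2⊕b3⊕b6⊕b7 = 0⊕0⊕0⊕1 = 1
s4: b4⊕b5⊕b6⊕b7 = 1⊕1⊕0⊕1 = 1
Syndrome (s4...s1) = 111 → position 7.

7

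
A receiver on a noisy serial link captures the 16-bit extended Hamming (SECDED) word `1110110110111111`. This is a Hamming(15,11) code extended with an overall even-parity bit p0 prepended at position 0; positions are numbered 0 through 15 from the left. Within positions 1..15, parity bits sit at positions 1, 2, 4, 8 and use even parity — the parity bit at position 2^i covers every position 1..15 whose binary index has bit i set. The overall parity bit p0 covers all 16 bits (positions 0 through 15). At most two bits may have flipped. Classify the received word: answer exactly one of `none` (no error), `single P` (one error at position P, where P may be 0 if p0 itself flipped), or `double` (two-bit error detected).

s1: b1⊕b3⊕b5⊕b7⊕b9⊕b11⊕b13⊕b15 = 1⊕0⊕1⊕1⊕0⊕1⊕1⊕1 = 0
s2: b2⊕b3⊕b6⊕b7⊕b10⊕b11⊕b14⊕b15 = 1⊕0⊕0⊕1⊕1⊕1⊕1⊕1 = 0
s4: b4⊕b5⊕b6⊕b7⊕b12⊕b13⊕b14⊕b15 = 1⊕1⊕0⊕1⊕1⊕1⊕1⊕1 = 1
s8: b8⊕b9⊕b10⊕b11⊕b12⊕b13⊕b14⊕b15 = 1⊕0⊕1⊕1⊕1⊕1⊕1⊕1 = 1
Syndrome (s8...s1) = 1100 → position 12.
Overall parity (XOR of all 16 bits, including p0): 1⊕1⊕1⊕0⊕1⊕1⊕0⊕1⊕1⊕0⊕1⊕1⊕1⊕1⊕1⊕1 = 1
Overall=1, syndrome position=12 → single-bit error at position 12.

single 12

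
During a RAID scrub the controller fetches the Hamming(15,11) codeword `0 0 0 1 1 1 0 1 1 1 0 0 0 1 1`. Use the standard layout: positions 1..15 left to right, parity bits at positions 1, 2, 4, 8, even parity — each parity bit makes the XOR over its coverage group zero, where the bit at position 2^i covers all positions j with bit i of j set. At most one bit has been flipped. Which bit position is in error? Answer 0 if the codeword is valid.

13

s1: b1⊕b3⊕b5⊕b7⊕b9⊕b11⊕b13⊕b15 = 0⊕0⊕1⊕0⊕1⊕0⊕0⊕1 = 1
s2: b2⊕b3⊕b6⊕b7⊕b10⊕b11⊕b14⊕b15 = 0⊕0⊕1⊕0⊕1⊕0⊕1⊕1 = 0
s4: b4⊕b5⊕b6⊕b7⊕b12⊕b13⊕b14⊕b15 = 1⊕1⊕1⊕0⊕0⊕0⊕1⊕1 = 1
s8: b8⊕b9⊕b10⊕b11⊕b12⊕b13⊕b14⊕b15 = 1⊕1⊕1⊕0⊕0⊕0⊕1⊕1 = 1
Syndrome (s8...s1) = 1101 → position 13.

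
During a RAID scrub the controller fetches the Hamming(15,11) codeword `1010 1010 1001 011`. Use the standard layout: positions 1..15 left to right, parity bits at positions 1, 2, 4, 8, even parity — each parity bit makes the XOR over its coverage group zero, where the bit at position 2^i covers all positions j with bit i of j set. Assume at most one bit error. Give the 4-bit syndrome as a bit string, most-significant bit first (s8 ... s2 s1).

s1: b1⊕b3⊕b5⊕b7⊕b9⊕b11⊕b13⊕b15 = 1⊕1⊕1⊕1⊕1⊕0⊕0⊕1 = 0
s2: b2⊕b3⊕b6⊕b7⊕b10⊕b11⊕b14⊕b15 = 0⊕1⊕0⊕1⊕0⊕0⊕1⊕1 = 0
s4: b4⊕b5⊕b6⊕b7⊕b12⊕b13⊕b14⊕b15 = 0⊕1⊕0⊕1⊕1⊕0⊕1⊕1 = 1
s8: b8⊕b9⊕b10⊕b11⊕b12⊕b13⊕b14⊕b15 = 0⊕1⊕0⊕0⊕1⊕0⊕1⊕1 = 0
Syndrome (s8...s1) = 0100 → position 4.

0100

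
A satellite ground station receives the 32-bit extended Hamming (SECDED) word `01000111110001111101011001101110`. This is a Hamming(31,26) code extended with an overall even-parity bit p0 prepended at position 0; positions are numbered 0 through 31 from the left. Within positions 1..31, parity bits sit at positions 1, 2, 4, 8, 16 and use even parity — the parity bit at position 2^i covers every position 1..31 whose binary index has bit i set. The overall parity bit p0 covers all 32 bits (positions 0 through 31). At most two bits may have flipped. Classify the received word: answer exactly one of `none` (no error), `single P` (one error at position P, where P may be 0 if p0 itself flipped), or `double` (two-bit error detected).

s1: b1⊕b3⊕b5⊕b7⊕b9⊕b11⊕b13⊕b15⊕b17⊕b19⊕b21⊕b23⊕b25⊕b27⊕b29⊕b31 = 1⊕0⊕1⊕1⊕1⊕0⊕1⊕1⊕1⊕1⊕1⊕0⊕1⊕0⊕1⊕0 = 1
s2: b2⊕b3⊕b6⊕b7⊕b10⊕b11⊕b14⊕b15⊕b18⊕b19⊕b22⊕b23⊕b26⊕b27⊕b30⊕b31 = 0⊕0⊕1⊕1⊕0⊕0⊕1⊕1⊕0⊕1⊕1⊕0⊕1⊕0⊕1⊕0 = 0
s4: b4⊕b5⊕b6⊕b7⊕b12⊕b13⊕b14⊕b15⊕b20⊕b21⊕b22⊕b23⊕b28⊕b29⊕b30⊕b31 = 0⊕1⊕1⊕1⊕0⊕1⊕1⊕1⊕0⊕1⊕1⊕0⊕1⊕1⊕1⊕0 = 1
s8: b8⊕b9⊕b10⊕b11⊕b12⊕b13⊕b14⊕b15⊕b24⊕b25⊕b26⊕b27⊕b28⊕b29⊕b30⊕b31 = 1⊕1⊕0⊕0⊕0⊕1⊕1⊕1⊕0⊕1⊕1⊕0⊕1⊕1⊕1⊕0 = 0
s16: b16⊕b17⊕b18⊕b19⊕b20⊕b21⊕b22⊕b23⊕b24⊕b25⊕b26⊕b27⊕b28⊕b29⊕b30⊕b31 = 1⊕1⊕0⊕1⊕0⊕1⊕1⊕0⊕0⊕1⊕1⊕0⊕1⊕1⊕1⊕0 = 0
Syndrome (s16...s1) = 00101 → position 5.
Overall parity (XOR of all 32 bits, including p0): 0⊕1⊕0⊕0⊕0⊕1⊕1⊕1⊕1⊕1⊕0⊕0⊕0⊕1⊕1⊕1⊕1⊕1⊕0⊕1⊕0⊕1⊕1⊕0⊕0⊕1⊕1⊕0⊕1⊕1⊕1⊕0 = 1
Overall=1, syndrome position=5 → single-bit error at position 5.

single 5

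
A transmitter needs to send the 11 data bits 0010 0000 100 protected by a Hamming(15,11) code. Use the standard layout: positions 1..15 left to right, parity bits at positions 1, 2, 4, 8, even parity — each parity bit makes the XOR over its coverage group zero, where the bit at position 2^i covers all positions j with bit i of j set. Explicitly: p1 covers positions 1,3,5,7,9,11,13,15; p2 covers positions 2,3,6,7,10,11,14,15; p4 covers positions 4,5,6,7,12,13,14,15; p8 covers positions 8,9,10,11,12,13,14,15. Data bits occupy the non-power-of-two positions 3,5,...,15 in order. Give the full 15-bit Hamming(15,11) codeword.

110001010000100

Place data bits at non-power-of-two positions: b3=0, b5=0, b6=1, b7=0, b9=0, b10=0, b11=0, b12=0, b13=1, b14=0, b15=0.
p1 = XOR of data positions {3,5,7,9,11,13,15} = 0⊕0⊕0⊕0⊕0⊕1⊕0 = 1
p2 = XOR of data positions {3,6,7,10,11,14,15} = 0⊕1⊕0⊕0⊕0⊕0⊕0 = 1
p4 = XOR of data positions {5,6,7,12,13,14,15} = 0⊕1⊕0⊕0⊕1⊕0⊕0 = 0
p8 = XOR of data positions {9,10,11,12,13,14,15} = 0⊕0⊕0⊕0⊕1⊕0⊕0 = 1
Codeword b1..b15 = 110001010000100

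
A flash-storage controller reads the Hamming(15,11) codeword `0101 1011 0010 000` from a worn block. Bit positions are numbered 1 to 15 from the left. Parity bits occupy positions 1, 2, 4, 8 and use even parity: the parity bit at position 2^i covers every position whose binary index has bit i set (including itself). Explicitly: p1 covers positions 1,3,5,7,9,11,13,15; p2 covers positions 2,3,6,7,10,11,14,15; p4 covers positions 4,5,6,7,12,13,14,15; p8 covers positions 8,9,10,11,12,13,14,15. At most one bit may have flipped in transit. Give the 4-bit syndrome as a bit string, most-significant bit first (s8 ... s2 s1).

s1: b1⊕b3⊕b5⊕b7⊕b9⊕b11⊕b13⊕b15 = 0⊕0⊕1⊕1⊕0⊕1⊕0⊕0 = 1
s2: b2⊕b3⊕b6⊕b7⊕b10⊕b11⊕b14⊕b15 = 1⊕0⊕0⊕1⊕0⊕1⊕0⊕0 = 1
s4: b4⊕b5⊕b6⊕b7⊕b12⊕b13⊕b14⊕b15 = 1⊕1⊕0⊕1⊕0⊕0⊕0⊕0 = 1
s8: b8⊕b9⊕b10⊕b11⊕b12⊕b13⊕b14⊕b15 = 1⊕0⊕0⊕1⊕0⊕0⊕0⊕0 = 0
Syndrome (s8...s1) = 0111 → position 7.

0111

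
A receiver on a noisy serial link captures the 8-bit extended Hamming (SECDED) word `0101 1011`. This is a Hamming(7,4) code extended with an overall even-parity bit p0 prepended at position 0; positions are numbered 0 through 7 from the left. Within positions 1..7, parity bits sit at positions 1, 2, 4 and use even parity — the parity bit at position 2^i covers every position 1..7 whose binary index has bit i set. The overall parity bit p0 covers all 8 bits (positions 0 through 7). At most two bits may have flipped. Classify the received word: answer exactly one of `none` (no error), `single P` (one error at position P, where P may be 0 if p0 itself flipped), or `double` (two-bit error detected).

single 7

s1: b1⊕b3⊕b5⊕b7 = 1⊕1⊕0⊕1 = 1
s2: b2⊕b3⊕b6⊕b7 = 0⊕1⊕1⊕1 = 1
s4: b4⊕b5⊕b6⊕b7 = 1⊕0⊕1⊕1 = 1
Syndrome (s4...s1) = 111 → position 7.
Overall parity (XOR of all 8 bits, including p0): 0⊕1⊕0⊕1⊕1⊕0⊕1⊕1 = 1
Overall=1, syndrome position=7 → single-bit error at position 7.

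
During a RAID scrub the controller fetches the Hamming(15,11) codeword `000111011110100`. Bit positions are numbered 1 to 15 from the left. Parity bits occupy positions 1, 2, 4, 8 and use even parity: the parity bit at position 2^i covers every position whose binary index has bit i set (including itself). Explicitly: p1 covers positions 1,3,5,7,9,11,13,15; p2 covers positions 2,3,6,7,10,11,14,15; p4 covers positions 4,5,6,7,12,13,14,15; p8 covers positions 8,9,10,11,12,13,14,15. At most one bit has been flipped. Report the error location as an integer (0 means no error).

s1: b1⊕b3⊕b5⊕b7⊕b9⊕b11⊕b13⊕b15 = 0⊕0⊕1⊕0⊕1⊕1⊕1⊕0 = 0
s2: b2⊕b3⊕b6⊕b7⊕b10⊕b11⊕b14⊕b15 = 0⊕0⊕1⊕0⊕1⊕1⊕0⊕0 = 1
s4: b4⊕b5⊕b6⊕b7⊕b12⊕b13⊕b14⊕b15 = 1⊕1⊕1⊕0⊕0⊕1⊕0⊕0 = 0
s8: b8⊕b9⊕b10⊕b11⊕b12⊕b13⊕b14⊕b15 = 1⊕1⊕1⊕1⊕0⊕1⊕0⊕0 = 1
Syndrome (s8...s1) = 1010 → position 10.

10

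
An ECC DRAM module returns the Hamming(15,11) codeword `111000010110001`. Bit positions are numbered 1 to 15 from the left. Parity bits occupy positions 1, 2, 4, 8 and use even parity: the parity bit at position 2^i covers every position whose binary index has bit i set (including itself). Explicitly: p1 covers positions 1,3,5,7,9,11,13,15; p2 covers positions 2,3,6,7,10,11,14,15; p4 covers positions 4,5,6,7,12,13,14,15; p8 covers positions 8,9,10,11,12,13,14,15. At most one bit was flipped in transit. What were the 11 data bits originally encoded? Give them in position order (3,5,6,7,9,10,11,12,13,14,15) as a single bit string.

s1: b1⊕b3⊕b5⊕b7⊕b9⊕b11⊕b13⊕b15 = 1⊕1⊕0⊕0⊕0⊕1⊕0⊕1 = 0
s2: b2⊕b3⊕b6⊕b7⊕b10⊕b11⊕b14⊕b15 = 1⊕1⊕0⊕0⊕1⊕1⊕0⊕1 = 1
s4: b4⊕b5⊕b6⊕b7⊕b12⊕b13⊕b14⊕b15 = 0⊕0⊕0⊕0⊕0⊕0⊕0⊕1 = 1
s8: b8⊕b9⊕b10⊕b11⊕b12⊕b13⊕b14⊕b15 = 1⊕0⊕1⊕1⊕0⊕0⊕0⊕1 = 0
Syndrome (s8...s1) = 0110 → position 6.
Flip bit 6: corrected codeword = 111001010110001
Data bits at positions 3,5,6,7,9,10,11,12,13,14,15: 10100110001

10100110001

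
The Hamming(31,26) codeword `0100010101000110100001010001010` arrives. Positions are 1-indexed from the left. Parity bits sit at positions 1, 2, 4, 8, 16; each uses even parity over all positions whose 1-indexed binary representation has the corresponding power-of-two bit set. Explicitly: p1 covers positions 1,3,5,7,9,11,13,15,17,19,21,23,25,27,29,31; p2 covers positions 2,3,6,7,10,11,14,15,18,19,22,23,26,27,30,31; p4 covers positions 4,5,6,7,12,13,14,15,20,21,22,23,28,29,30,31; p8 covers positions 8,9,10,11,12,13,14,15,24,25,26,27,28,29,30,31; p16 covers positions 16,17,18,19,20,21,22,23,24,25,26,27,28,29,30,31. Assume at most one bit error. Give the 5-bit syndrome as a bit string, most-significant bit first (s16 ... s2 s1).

s1: b1⊕b3⊕b5⊕b7⊕b9⊕b11⊕b13⊕b15⊕b17⊕b19⊕b21⊕b23⊕b25⊕b27⊕b29⊕b31 = 0⊕0⊕0⊕0⊕0⊕0⊕0⊕1⊕1⊕0⊕0⊕0⊕0⊕0⊕0⊕0 = 0
s2: b2⊕b3⊕b6⊕b7⊕b10⊕b11⊕b14⊕b15⊕b18⊕b19⊕b22⊕b23⊕b26⊕b27⊕b30⊕b31 = 1⊕0⊕1⊕0⊕1⊕0⊕1⊕1⊕0⊕0⊕1⊕0⊕0⊕0⊕1⊕0 = 1
s4: b4⊕b5⊕b6⊕b7⊕b12⊕b13⊕b14⊕b15⊕b20⊕b21⊕b22⊕b23⊕b28⊕b29⊕b30⊕b31 = 0⊕0⊕1⊕0⊕0⊕0⊕1⊕1⊕0⊕0⊕1⊕0⊕1⊕0⊕1⊕0 = 0
s8: b8⊕b9⊕b10⊕b11⊕b12⊕b13⊕b14⊕b15⊕b24⊕b25⊕b26⊕b27⊕b28⊕b29⊕b30⊕b31 = 1⊕0⊕1⊕0⊕0⊕0⊕1⊕1⊕1⊕0⊕0⊕0⊕1⊕0⊕1⊕0 = 1
s16: b16⊕b17⊕b18⊕b19⊕b20⊕b21⊕b22⊕b23⊕b24⊕b25⊕b26⊕b27⊕b28⊕b29⊕b30⊕b31 = 0⊕1⊕0⊕0⊕0⊕0⊕1⊕0⊕1⊕0⊕0⊕0⊕1⊕0⊕1⊕0 = 1
Syndrome (s16...s1) = 11010 → position 26.

11010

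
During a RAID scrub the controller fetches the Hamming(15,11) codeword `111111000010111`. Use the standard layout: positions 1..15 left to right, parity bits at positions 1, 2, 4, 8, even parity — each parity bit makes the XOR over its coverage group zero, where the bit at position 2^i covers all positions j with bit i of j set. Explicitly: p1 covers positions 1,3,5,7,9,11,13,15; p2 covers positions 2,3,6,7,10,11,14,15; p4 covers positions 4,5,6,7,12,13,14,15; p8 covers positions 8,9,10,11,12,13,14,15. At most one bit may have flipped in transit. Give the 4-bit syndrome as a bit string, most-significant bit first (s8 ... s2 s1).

s1: b1⊕b3⊕b5⊕b7⊕b9⊕b11⊕b13⊕b15 = 1⊕1⊕1⊕0⊕0⊕1⊕1⊕1 = 0
s2: b2⊕b3⊕b6⊕b7⊕b10⊕b11⊕b14⊕b15 = 1⊕1⊕1⊕0⊕0⊕1⊕1⊕1 = 0
s4: b4⊕b5⊕b6⊕b7⊕b12⊕b13⊕b14⊕b15 = 1⊕1⊕1⊕0⊕0⊕1⊕1⊕1 = 0
s8: b8⊕b9⊕b10⊕b11⊕b12⊕b13⊕b14⊕b15 = 0⊕0⊕0⊕1⊕0⊕1⊕1⊕1 = 0
Syndrome (s8...s1) = 0000 → position 0 (no error).

0000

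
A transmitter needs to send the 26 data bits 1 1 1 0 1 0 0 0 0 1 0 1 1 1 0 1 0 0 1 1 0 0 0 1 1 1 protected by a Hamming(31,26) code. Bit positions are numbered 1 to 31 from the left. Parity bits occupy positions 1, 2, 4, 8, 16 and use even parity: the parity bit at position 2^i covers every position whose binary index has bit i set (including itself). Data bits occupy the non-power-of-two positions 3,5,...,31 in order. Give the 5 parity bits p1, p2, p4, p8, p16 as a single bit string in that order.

Place data bits at non-power-of-two positions: b3=1, b5=1, b6=1, b7=0, b9=1, b10=0, b11=0, b12=0, b13=0, b14=1, b15=0, b17=1, b18=1, b19=1, b20=0, b21=1, b22=0, b23=0, b24=1, b25=1, b26=0, b27=0, b28=0, b29=1, b30=1, b31=1.
p1 = XOR of data positions {3,5,7,9,11,13,15,17,19,21,23,25,27,29,31} = 1⊕1⊕0⊕1⊕0⊕0⊕0⊕1⊕1⊕1⊕0⊕1⊕0⊕1⊕1 = 1
p2 = XOR of data positions {3,6,7,10,11,14,15,18,19,22,23,26,27,30,31} = 1⊕1⊕0⊕0⊕0⊕1⊕0⊕1⊕1⊕0⊕0⊕0⊕0⊕1⊕1 = 1
p4 = XOR of data positions {5,6,7,12,13,14,15,20,21,22,23,28,29,30,31} = 1⊕1⊕0⊕0⊕0⊕1⊕0⊕0⊕1⊕0⊕0⊕0⊕1⊕1⊕1 = 1
p8 = XOR of data positions {9,10,11,12,13,14,15,24,25,26,27,28,29,30,31} = 1⊕0⊕0⊕0⊕0⊕1⊕0⊕1⊕1⊕0⊕0⊕0⊕1⊕1⊕1 = 1
p16 = XOR of data positions {17,18,19,20,21,22,23,24,25,26,27,28,29,30,31} = 1⊕1⊕1⊕0⊕1⊕0⊕0⊕1⊕1⊕0⊕0⊕0⊕1⊕1⊕1 = 1
Parity bits p1,p2,p4,p8,p16 = 11111

11111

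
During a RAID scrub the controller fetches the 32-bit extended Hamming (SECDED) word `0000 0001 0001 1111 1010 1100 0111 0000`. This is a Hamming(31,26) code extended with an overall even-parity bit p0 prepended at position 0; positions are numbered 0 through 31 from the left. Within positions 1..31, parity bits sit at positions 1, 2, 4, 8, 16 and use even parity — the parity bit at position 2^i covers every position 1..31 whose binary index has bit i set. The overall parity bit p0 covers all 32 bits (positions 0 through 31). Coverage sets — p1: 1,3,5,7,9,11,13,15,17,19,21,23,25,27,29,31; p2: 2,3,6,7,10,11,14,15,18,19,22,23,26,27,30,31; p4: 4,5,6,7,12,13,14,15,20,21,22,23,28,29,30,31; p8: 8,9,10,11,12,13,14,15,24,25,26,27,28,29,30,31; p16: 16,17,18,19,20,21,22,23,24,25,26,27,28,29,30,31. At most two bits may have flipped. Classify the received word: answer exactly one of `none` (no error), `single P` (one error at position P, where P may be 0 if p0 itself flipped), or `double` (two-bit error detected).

s1: b1⊕b3⊕b5⊕b7⊕b9⊕b11⊕b13⊕b15⊕b17⊕b19⊕b21⊕b23⊕b25⊕b27⊕b29⊕b31 = 0⊕0⊕0⊕1⊕0⊕1⊕1⊕1⊕0⊕0⊕1⊕0⊕1⊕1⊕0⊕0 = 1
s2: b2⊕b3⊕b6⊕b7⊕b10⊕b11⊕b14⊕b15⊕b18⊕b19⊕b22⊕b23⊕b26⊕b27⊕b30⊕b31 = 0⊕0⊕0⊕1⊕0⊕1⊕1⊕1⊕1⊕0⊕0⊕0⊕1⊕1⊕0⊕0 = 1
s4: b4⊕b5⊕b6⊕b7⊕b12⊕b13⊕b14⊕b15⊕b20⊕b21⊕b22⊕b23⊕b28⊕b29⊕b30⊕b31 = 0⊕0⊕0⊕1⊕1⊕1⊕1⊕1⊕1⊕1⊕0⊕0⊕0⊕0⊕0⊕0 = 1
s8: b8⊕b9⊕b10⊕b11⊕b12⊕b13⊕b14⊕b15⊕b24⊕b25⊕b26⊕b27⊕b28⊕b29⊕b30⊕b31 = 0⊕0⊕0⊕1⊕1⊕1⊕1⊕1⊕0⊕1⊕1⊕1⊕0⊕0⊕0⊕0 = 0
s16: b16⊕b17⊕b18⊕b19⊕b20⊕b21⊕b22⊕b23⊕b24⊕b25⊕b26⊕b27⊕b28⊕b29⊕b30⊕b31 = 1⊕0⊕1⊕0⊕1⊕1⊕0⊕0⊕0⊕1⊕1⊕1⊕0⊕0⊕0⊕0 = 1
Syndrome (s16...s1) = 10111 → position 23.
Overall parity (XOR of all 32 bits, including p0): 0⊕0⊕0⊕0⊕0⊕0⊕0⊕1⊕0⊕0⊕0⊕1⊕1⊕1⊕1⊕1⊕1⊕0⊕1⊕0⊕1⊕1⊕0⊕0⊕0⊕1⊕1⊕1⊕0⊕0⊕0⊕0 = 1
Overall=1, syndrome position=23 → single-bit error at position 23.

single 23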